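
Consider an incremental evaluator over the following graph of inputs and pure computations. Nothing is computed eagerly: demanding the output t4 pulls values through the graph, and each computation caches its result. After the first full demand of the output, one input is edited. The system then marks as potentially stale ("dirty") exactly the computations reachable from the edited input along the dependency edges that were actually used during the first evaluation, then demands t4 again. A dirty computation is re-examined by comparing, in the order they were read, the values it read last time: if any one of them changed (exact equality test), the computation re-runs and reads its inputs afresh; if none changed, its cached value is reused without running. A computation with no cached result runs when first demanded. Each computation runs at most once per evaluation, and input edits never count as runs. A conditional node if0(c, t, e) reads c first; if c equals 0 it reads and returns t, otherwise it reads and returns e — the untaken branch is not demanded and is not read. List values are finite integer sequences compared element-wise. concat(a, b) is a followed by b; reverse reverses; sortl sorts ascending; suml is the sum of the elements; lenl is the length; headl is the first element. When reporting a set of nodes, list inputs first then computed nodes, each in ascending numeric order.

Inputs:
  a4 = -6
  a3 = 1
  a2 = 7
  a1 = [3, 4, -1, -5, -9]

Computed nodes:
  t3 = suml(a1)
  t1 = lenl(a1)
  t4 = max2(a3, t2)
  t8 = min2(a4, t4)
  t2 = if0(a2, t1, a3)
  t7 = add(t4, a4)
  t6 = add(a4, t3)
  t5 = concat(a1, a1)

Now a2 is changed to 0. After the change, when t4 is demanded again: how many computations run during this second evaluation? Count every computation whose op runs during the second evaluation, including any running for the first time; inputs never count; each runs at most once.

Run set: t1, t2, t4 (3 run).
The important point: the flipped condition pulls in fresh nodes; t1 runs for the first time.

Initial pass — values computed on the first demand:
  t2 = if0(a2=7 -> else branch a3) = 1
  t4 = max2(1, 1) = 1

Second demand — change propagation:
  t1: newly demanded (no cache) — executes and yields 5.
  t2: re-runs because a2 7->0; new result 5.
  t4: re-runs because t2 1->5; new result 5.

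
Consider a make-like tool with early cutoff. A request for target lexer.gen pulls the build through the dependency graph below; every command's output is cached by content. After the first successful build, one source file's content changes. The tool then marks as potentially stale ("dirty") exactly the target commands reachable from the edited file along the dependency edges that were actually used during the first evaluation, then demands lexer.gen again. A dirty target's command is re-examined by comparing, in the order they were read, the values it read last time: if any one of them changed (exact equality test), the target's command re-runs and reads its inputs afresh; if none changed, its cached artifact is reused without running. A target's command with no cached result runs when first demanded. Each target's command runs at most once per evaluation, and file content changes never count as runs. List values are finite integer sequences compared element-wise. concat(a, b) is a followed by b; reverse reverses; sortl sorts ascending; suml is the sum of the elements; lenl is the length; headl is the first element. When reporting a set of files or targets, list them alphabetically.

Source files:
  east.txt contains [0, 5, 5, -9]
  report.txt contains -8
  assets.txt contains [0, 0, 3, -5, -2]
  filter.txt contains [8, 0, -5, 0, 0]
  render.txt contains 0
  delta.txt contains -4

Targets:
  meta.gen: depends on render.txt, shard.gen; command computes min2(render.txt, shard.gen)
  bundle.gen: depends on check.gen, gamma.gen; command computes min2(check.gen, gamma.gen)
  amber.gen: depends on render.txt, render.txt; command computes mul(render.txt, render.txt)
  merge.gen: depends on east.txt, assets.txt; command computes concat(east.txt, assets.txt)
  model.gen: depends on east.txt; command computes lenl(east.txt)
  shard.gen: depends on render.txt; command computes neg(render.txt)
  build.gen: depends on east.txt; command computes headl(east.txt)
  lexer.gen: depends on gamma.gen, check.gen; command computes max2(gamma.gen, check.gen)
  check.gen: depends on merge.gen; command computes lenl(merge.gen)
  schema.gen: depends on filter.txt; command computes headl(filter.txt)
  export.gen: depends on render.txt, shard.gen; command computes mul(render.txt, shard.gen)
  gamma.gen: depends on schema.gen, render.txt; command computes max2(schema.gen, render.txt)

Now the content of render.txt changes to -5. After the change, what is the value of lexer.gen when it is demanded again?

Demanding lexer.gen again yields 9.
Note the absorption at gamma.gen: it re-runs yet its value is the same, leaving the output's value untouched.

First demand of the output computes:
  merge.gen = concat([0, 5, 5, -9], [0, 0, 3, -5, -2]) = [0, 5, 5, -9, 0, 0, 3, -5, -2]
  check.gen = lenl([0, 5, 5, -9, 0, 0, 3, -5, -2]) = 9
  schema.gen = headl([8, 0, -5, 0, 0]) = 8
  gamma.gen = max2(8, 0) = 8
  lexer.gen = max2(8, 9) = 9

After the edit, cleaning proceeds:
  gamma.gen: a read changed (render.txt 0->-5) — executes, giving 8 — identical to its old value.
  lexer.gen: dirty, but its reads are unchanged (gamma.gen unchanged, check.gen unchanged); cached 9 stands.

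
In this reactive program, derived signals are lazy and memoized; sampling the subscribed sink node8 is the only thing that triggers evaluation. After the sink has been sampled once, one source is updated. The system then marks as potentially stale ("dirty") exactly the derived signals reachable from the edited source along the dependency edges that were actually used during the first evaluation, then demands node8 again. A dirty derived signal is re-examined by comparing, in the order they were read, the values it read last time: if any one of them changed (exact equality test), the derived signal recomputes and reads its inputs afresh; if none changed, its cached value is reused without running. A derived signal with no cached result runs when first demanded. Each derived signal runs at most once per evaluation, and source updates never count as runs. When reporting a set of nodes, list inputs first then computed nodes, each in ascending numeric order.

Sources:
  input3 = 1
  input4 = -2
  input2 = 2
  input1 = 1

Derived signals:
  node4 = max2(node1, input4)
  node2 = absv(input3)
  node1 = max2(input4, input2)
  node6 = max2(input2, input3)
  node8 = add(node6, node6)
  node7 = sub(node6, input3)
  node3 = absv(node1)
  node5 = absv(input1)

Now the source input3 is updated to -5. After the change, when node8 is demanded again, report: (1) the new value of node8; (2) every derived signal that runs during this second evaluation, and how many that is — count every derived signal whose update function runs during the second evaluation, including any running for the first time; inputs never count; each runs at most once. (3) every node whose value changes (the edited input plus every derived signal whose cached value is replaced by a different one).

Demanding node8 again yields 4.
1 derived signals run: node6.
The nodes whose values change: input3.
Note the absorption at node6: it re-runs yet its value is the same, leaving the output's value untouched.

First demand of the output computes:
  node6 = max2(2, 1) = 2
  node8 = add(2, 2) = 4

After the edit, cleaning proceeds:
  node6: a read changed (input3 1->-5) — executes, giving 2 — identical to its old value.
  node8: dirty, but its reads are unchanged (node6 unchanged, node6 unchanged); cached 4 stands.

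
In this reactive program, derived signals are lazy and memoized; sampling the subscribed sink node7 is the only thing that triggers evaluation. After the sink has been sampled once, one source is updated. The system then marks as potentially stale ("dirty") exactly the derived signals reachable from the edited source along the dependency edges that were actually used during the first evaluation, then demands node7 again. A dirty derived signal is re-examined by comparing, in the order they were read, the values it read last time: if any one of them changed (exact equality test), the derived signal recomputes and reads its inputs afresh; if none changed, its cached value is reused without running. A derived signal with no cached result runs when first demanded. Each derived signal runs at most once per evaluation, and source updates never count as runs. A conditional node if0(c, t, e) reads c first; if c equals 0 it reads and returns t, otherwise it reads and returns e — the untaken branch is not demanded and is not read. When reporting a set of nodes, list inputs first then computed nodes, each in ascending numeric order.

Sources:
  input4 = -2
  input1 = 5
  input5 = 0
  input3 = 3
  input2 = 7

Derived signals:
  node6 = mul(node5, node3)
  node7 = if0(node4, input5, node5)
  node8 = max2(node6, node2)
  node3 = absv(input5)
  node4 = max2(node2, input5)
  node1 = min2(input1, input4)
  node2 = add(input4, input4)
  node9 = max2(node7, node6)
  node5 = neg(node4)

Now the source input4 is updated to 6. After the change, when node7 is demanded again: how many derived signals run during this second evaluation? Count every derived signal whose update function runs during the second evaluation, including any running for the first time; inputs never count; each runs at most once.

4 derived signals run: node2, node4, node5, node7.
Note the branch switch — node5 had no cache and runs now for the first time.

First demand of the output computes:
  node2 = add(-2, -2) = -4
  node4 = max2(-4, 0) = 0
  node7 = if0(node4=0 -> then branch input5) = 0

After the edit, cleaning proceeds:
  node2: a read changed (input4 -2->6; input4 -2->6) — executes, giving 12.
  node4: a read changed (node2 -4->12) — executes, giving 12.
  node5: had never run; runs now, result -12.
  node7: a read changed (node4 0->12) — executes, giving -12.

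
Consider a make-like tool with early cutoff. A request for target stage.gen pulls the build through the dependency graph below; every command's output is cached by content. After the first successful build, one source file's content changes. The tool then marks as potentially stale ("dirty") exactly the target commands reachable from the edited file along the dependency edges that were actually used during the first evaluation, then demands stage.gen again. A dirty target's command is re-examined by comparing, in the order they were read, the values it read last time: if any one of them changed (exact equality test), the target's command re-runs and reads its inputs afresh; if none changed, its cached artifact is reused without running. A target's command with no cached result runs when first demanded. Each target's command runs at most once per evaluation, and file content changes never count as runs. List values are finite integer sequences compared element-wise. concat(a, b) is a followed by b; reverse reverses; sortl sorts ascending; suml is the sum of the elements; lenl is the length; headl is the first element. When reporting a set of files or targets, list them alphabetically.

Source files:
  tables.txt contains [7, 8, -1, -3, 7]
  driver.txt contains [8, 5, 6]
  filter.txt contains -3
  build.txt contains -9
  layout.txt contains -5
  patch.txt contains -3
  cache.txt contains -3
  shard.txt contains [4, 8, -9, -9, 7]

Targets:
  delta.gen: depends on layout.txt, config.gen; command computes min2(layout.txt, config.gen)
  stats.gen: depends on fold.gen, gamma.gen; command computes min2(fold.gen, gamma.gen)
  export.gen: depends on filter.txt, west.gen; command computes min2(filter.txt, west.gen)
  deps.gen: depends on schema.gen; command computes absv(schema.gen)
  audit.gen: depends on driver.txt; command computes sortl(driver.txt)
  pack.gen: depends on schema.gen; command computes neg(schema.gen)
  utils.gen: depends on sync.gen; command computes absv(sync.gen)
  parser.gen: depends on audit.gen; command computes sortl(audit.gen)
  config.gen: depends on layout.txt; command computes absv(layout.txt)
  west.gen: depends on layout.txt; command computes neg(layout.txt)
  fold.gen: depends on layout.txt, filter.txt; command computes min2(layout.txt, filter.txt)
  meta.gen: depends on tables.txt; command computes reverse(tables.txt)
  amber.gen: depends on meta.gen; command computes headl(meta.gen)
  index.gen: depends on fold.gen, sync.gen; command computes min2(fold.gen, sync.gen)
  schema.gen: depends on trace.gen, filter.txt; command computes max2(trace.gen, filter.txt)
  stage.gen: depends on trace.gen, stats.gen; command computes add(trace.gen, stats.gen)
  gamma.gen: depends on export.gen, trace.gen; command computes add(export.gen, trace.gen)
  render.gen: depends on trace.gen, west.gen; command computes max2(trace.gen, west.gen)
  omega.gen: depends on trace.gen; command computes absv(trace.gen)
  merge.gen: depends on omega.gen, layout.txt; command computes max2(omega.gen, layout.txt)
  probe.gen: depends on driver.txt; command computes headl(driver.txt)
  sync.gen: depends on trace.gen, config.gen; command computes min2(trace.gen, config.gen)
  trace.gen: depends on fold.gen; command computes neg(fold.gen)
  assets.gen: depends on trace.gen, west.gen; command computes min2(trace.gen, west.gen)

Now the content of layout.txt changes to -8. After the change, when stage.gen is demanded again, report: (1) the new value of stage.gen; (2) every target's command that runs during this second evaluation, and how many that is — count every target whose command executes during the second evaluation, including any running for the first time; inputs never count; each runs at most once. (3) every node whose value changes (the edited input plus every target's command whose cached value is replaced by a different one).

Demanding stage.gen again yields 0.
7 target commands run: export.gen, fold.gen, gamma.gen, stage.gen, stats.gen, trace.gen, west.gen.
The nodes whose values change: fold.gen, gamma.gen, layout.txt, stats.gen, trace.gen, west.gen.

First demand of the output computes:
  fold.gen = min2(-5, -3) = -5
  trace.gen = neg(-5) = 5
  west.gen = neg(-5) = 5
  export.gen = min2(-3, 5) = -3
  gamma.gen = add(-3, 5) = 2
  stats.gen = min2(-5, 2) = -5
  stage.gen = add(5, -5) = 0

After the edit, cleaning proceeds:
  fold.gen: a read changed (layout.txt -5->-8) — executes, giving -8.
  trace.gen: a read changed (fold.gen -5->-8) — executes, giving 8.
  west.gen: a read changed (layout.txt -5->-8) — executes, giving 8.
  export.gen: a read changed (west.gen 5->8) — executes, giving -3 — identical to its old value.
  gamma.gen: a read changed (trace.gen 5->8) — executes, giving 5.
  stats.gen: a read changed (fold.gen -5->-8; gamma.gen 2->5) — executes, giving -8.
  stage.gen: a read changed (trace.gen 5->8; stats.gen -5->-8) — executes, giving 0 — identical to its old value.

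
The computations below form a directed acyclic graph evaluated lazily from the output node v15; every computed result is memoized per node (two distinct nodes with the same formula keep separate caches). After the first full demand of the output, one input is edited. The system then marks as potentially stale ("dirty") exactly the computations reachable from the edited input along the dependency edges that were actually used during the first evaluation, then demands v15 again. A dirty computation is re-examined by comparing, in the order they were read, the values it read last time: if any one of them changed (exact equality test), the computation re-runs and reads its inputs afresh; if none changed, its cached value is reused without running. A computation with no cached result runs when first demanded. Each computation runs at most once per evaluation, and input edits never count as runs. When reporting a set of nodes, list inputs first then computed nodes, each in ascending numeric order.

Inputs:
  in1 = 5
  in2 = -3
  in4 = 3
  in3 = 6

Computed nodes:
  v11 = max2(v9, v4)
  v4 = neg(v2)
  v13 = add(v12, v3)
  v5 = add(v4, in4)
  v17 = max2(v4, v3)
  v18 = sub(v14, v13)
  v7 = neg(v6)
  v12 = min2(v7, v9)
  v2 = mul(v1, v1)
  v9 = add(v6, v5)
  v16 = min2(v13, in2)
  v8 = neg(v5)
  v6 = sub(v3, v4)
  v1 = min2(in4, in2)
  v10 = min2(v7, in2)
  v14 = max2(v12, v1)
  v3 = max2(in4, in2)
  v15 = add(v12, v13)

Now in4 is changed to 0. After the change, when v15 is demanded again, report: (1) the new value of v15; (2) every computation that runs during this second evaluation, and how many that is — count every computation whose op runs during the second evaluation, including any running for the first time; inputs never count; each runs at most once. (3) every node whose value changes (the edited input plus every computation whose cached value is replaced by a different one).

Demanding v15 again yields -18.
9 computations run: v1, v3, v5, v6, v7, v9, v12, v13, v15.
The nodes whose values change: in4, v3, v5, v6, v7, v9, v12, v15.
Note where the cutoff bites: v2 is checked, finds nothing changed, and keeps its cache.

First demand of the output computes:
  v1 = min2(3, -3) = -3
  v2 = mul(-3, -3) = 9
  v3 = max2(3, -3) = 3
  v4 = neg(9) = -9
  v5 = add(-9, 3) = -6
  v6 = sub(3, -9) = 12
  v7 = neg(12) = -12
  v9 = add(12, -6) = 6
  v12 = min2(-12, 6) = -12
  v13 = add(-12, 3) = -9
  v15 = add(-12, -9) = -21

After the edit, cleaning proceeds:
  v1: a read changed (in4 3->0) — executes, giving -3 — identical to its old value.
  v2: dirty, but its reads are unchanged (v1 unchanged, v1 unchanged); cached 9 stands.
  v3: a read changed (in4 3->0) — executes, giving 0.
  v4: dirty, but its reads are unchanged (v2 unchanged); cached -9 stands.
  v5: a read changed (in4 3->0) — executes, giving -9.
  v6: a read changed (v3 3->0) — executes, giving 9.
  v7: a read changed (v6 12->9) — executes, giving -9.
  v9: a read changed (v6 12->9; v5 -6->-9) — executes, giving 0.
  v12: a read changed (v7 -12->-9; v9 6->0) — executes, giving -9.
  v13: a read changed (v12 -12->-9; v3 3->0) — executes, giving -9 — identical to its old value.
  v15: a read changed (v12 -12->-9) — executes, giving -18.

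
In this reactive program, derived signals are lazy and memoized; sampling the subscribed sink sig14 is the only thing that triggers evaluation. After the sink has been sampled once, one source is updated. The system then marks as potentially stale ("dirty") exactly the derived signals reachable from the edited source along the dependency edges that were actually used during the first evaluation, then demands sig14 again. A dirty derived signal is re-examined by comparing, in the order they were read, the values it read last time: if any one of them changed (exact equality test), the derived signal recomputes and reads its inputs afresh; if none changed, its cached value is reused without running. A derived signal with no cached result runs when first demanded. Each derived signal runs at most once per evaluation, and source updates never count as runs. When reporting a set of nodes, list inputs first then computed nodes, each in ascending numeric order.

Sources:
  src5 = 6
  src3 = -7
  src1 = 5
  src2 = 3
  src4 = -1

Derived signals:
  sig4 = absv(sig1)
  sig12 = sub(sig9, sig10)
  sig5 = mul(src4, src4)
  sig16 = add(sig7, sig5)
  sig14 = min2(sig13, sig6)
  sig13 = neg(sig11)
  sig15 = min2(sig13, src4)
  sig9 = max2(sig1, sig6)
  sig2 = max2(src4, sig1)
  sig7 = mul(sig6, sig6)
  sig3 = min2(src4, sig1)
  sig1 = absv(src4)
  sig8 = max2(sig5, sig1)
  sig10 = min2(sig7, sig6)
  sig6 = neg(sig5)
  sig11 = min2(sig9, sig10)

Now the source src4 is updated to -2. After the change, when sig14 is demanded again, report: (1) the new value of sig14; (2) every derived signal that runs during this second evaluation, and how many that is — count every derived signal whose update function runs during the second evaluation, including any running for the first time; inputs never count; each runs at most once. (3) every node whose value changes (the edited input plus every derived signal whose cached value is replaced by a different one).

Demanding sig14 again yields -4.
9 derived signals run: sig1, sig5, sig6, sig7, sig9, sig10, sig11, sig13, sig14.
The nodes whose values change: src4, sig1, sig5, sig6, sig7, sig9, sig10, sig11, sig13, sig14.

First demand of the output computes:
  sig1 = absv(-1) = 1
  sig5 = mul(-1, -1) = 1
  sig6 = neg(1) = -1
  sig7 = mul(-1, -1) = 1
  sig9 = max2(1, -1) = 1
  sig10 = min2(1, -1) = -1
  sig11 = min2(1, -1) = -1
  sig13 = neg(-1) = 1
  sig14 = min2(1, -1) = -1

After the edit, cleaning proceeds:
  sig1: a read changed (src4 -1->-2) — executes, giving 2.
  sig5: a read changed (src4 -1->-2; src4 -1->-2) — executes, giving 4.
  sig6: a read changed (sig5 1->4) — executes, giving -4.
  sig7: a read changed (sig6 -1->-4; sig6 -1->-4) — executes, giving 16.
  sig9: a read changed (sig1 1->2; sig6 -1->-4) — executes, giving 2.
  sig10: a read changed (sig7 1->16; sig6 -1->-4) — executes, giving -4.
  sig11: a read changed (sig9 1->2; sig10 -1->-4) — executes, giving -4.
  sig13: a read changed (sig11 -1->-4) — executes, giving 4.
  sig14: a read changed (sig13 1->4; sig6 -1->-4) — executes, giving -4.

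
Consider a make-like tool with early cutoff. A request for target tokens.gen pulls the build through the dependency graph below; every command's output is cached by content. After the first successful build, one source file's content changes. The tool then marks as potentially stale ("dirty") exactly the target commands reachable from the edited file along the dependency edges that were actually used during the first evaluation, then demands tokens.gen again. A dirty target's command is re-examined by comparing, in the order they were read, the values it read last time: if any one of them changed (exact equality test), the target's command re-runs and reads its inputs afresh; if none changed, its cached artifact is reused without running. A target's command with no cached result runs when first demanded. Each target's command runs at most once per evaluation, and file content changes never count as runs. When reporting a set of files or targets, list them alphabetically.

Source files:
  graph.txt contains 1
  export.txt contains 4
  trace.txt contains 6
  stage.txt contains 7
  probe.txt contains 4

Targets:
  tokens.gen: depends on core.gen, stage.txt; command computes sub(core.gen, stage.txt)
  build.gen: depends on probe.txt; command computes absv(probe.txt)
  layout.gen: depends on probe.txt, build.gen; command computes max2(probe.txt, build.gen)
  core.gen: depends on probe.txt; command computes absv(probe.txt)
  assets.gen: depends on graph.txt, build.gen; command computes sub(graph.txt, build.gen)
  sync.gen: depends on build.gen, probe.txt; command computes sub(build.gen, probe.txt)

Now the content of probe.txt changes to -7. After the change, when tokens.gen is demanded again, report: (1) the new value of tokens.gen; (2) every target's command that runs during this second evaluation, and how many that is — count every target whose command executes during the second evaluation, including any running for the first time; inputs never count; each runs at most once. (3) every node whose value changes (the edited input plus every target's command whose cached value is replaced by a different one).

First demand of the output computes:
  core.gen = absv(4) = 4
  tokens.gen = sub(4, 7) = -3

After the edit, cleaning proceeds:
  core.gen: a read changed (probe.txt 4->-7) — executes, giving 7.
  tokens.gen: a read changed (core.gen 4->7) — executes, giving 0.

Demanding tokens.gen again yields 0.
2 target commands run: core.gen, tokens.gen.
The nodes whose values change: core.gen, probe.txt, tokens.gen.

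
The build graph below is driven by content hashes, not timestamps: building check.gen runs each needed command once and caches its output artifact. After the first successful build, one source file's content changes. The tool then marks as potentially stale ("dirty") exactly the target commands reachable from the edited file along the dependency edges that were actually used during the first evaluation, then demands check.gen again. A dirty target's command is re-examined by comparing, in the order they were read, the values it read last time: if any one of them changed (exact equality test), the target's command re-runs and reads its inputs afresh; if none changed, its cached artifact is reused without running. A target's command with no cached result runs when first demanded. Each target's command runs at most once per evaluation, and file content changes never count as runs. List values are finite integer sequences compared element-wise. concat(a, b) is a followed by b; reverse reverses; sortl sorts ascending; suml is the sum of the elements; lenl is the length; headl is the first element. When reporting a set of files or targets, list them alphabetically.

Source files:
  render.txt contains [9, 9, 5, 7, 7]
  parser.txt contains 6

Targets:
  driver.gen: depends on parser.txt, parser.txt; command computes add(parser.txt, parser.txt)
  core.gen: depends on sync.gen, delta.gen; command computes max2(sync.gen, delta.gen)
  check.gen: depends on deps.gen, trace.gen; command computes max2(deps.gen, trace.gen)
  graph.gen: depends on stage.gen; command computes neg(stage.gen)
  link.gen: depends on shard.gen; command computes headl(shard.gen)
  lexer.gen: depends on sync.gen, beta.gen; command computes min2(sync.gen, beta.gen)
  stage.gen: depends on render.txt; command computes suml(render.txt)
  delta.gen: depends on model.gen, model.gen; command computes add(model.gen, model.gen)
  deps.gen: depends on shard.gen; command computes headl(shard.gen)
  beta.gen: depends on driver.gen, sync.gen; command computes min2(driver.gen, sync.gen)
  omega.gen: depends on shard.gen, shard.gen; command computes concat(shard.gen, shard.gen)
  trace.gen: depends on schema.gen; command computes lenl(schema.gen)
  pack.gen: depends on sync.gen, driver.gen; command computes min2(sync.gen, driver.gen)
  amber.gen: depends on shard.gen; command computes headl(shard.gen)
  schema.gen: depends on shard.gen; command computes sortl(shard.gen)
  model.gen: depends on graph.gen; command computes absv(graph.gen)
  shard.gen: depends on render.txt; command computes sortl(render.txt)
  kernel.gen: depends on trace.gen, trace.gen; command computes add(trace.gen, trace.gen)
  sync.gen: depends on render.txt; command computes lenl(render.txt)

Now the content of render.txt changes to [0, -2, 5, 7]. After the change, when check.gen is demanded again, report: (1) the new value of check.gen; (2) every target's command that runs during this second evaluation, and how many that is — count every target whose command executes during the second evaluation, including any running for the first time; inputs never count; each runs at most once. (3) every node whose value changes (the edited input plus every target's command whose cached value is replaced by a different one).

Initial pass — values computed on the first demand:
  shard.gen = sortl([9, 9, 5, 7, 7]) = [5, 7, 7, 9, 9]
  deps.gen = headl([5, 7, 7, 9, 9]) = 5
  schema.gen = sortl([5, 7, 7, 9, 9]) = [5, 7, 7, 9, 9]
  trace.gen = lenl([5, 7, 7, 9, 9]) = 5
  check.gen = max2(5, 5) = 5

Second demand — change propagation:
  shard.gen: re-runs because render.txt [9, 9, 5, 7, 7]->[0, -2, 5, 7]; new result [-2, 0, 5, 7].
  deps.gen: re-runs because shard.gen [5, 7, 7, 9, 9]->[-2, 0, 5, 7]; new result -2.
  schema.gen: re-runs because shard.gen [5, 7, 7, 9, 9]->[-2, 0, 5, 7]; new result [-2, 0, 5, 7].
  trace.gen: re-runs because schema.gen [5, 7, 7, 9, 9]->[-2, 0, 5, 7]; new result 4.
  check.gen: re-runs because deps.gen 5->-2; trace.gen 5->4; new result 4.

check.gen now evaluates to 4.
Run set: check.gen, deps.gen, schema.gen, shard.gen, trace.gen (5 run).
Changed values: check.gen, deps.gen, render.txt, schema.gen, shard.gen, trace.gen.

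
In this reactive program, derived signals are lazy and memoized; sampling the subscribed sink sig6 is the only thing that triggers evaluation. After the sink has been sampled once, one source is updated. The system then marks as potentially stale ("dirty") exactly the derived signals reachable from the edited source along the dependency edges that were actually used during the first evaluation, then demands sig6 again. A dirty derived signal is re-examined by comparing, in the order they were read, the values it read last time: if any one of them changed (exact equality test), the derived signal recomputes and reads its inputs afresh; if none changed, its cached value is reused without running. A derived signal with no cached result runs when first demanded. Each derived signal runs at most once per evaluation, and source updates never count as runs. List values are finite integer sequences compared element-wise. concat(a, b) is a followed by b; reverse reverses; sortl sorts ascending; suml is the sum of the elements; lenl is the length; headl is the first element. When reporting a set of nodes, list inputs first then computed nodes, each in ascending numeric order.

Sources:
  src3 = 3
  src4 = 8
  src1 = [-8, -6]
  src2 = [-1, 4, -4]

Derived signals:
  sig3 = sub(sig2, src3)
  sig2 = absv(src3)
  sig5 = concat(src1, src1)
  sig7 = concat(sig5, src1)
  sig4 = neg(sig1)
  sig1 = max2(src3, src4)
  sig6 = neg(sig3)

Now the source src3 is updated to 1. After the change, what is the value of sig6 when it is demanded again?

First demand of the output computes:
  sig2 = absv(3) = 3
  sig3 = sub(3, 3) = 0
  sig6 = neg(0) = 0

After the edit, cleaning proceeds:
  sig2: a read changed (src3 3->1) — executes, giving 1.
  sig3: a read changed (sig2 3->1; src3 3->1) — executes, giving 0 — identical to its old value.
  sig6: dirty, but its reads are unchanged (sig3 unchanged); cached 0 stands.

Note the absorption at sig3: it re-runs yet its value is the same, leaving the output's value untouched.

Demanding sig6 again yields 0.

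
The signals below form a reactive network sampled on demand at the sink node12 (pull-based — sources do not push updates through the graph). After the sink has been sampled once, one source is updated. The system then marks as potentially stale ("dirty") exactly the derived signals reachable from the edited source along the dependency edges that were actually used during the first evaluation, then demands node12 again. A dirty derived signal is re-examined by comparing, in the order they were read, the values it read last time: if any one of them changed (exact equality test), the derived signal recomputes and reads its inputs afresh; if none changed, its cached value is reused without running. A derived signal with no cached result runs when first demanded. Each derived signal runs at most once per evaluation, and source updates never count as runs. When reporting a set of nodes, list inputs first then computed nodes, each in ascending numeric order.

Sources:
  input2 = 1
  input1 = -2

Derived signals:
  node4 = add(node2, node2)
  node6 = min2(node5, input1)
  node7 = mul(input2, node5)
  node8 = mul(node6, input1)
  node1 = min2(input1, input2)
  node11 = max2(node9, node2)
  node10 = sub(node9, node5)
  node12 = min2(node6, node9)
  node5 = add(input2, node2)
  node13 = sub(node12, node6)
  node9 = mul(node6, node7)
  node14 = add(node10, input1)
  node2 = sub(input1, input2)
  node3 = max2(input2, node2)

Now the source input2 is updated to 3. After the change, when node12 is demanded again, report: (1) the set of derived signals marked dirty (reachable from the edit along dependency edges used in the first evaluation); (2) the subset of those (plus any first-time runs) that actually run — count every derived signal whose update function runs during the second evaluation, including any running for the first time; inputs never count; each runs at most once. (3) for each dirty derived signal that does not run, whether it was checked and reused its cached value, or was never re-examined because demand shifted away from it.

Initial pass — values computed on the first demand:
  node2 = sub(-2, 1) = -3
  node5 = add(1, -3) = -2
  node6 = min2(-2, -2) = -2
  node7 = mul(1, -2) = -2
  node9 = mul(-2, -2) = 4
  node12 = min2(-2, 4) = -2

Second demand — change propagation:
  node2: re-runs because input2 1->3; new result -5.
  node5: re-runs because input2 1->3; node2 -3->-5; new result -2 (unchanged).
  node6: re-examined; everything it read last time is the same (node5 unchanged, input1 unchanged) — cache -2 kept, no run.
  node7: re-runs because input2 1->3; new result -6.
  node9: re-runs because node7 -2->-6; new result 12.
  node12: re-runs because node9 4->12; new result -2 (unchanged).

The important point: at node6 every value read last time is unchanged, so the dirty flag clears without a run.

Dirty set: node2, node5, node6, node7, node9, node12.
Run set: node2, node5, node7, node9, node12 (5 run).
Re-examined without running (cache reused): node6.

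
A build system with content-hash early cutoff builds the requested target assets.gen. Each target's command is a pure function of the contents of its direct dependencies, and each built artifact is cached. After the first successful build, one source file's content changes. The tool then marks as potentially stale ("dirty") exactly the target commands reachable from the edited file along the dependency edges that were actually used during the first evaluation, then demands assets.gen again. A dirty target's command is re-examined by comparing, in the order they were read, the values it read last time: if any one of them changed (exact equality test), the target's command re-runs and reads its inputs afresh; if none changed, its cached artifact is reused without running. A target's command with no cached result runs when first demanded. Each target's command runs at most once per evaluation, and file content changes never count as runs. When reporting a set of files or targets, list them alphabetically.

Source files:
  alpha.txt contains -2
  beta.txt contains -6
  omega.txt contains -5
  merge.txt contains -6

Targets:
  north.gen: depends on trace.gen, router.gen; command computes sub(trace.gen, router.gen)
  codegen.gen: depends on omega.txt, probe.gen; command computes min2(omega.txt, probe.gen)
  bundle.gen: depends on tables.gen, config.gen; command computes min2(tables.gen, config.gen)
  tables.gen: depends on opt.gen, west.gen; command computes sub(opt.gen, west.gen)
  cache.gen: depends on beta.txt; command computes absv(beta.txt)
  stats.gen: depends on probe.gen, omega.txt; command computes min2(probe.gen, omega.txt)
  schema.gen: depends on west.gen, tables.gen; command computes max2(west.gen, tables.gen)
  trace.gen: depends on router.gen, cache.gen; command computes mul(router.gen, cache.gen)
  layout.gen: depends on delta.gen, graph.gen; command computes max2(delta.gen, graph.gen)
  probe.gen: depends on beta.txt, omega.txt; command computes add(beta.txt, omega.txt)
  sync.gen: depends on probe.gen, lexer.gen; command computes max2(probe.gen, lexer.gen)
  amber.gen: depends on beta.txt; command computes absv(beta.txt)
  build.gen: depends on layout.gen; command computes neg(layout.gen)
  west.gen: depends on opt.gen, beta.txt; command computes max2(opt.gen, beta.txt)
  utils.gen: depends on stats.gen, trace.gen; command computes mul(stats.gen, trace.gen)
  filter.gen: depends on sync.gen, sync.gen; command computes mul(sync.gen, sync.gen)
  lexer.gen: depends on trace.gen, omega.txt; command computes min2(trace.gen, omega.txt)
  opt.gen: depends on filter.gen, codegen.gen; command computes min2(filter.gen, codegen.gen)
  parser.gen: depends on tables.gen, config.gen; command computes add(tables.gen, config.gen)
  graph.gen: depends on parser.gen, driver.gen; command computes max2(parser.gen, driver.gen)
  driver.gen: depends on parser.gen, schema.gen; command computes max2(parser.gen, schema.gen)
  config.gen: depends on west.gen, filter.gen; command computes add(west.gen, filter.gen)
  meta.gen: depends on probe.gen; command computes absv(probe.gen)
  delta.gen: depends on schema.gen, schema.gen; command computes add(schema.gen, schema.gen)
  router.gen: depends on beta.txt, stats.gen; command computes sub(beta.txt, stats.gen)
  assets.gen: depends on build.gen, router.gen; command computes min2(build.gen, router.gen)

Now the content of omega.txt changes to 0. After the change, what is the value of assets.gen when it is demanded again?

New value of assets.gen: 0.

First evaluation (everything demanded from the output):
  cache.gen = absv(-6) = 6
  probe.gen = add(-6, -5) = -11
  codegen.gen = min2(-5, -11) = -11
  stats.gen = min2(-11, -5) = -11
  router.gen = sub(-6, -11) = 5
  trace.gen = mul(5, 6) = 30
  lexer.gen = min2(30, -5) = -5
  sync.gen = max2(-11, -5) = -5
  filter.gen = mul(-5, -5) = 25
  opt.gen = min2(25, -11) = -11
  west.gen = max2(-11, -6) = -6
  config.gen = add(-6, 25) = 19
  tables.gen = sub(-11, -6) = -5
  parser.gen = add(-5, 19) = 14
  schema.gen = max2(-6, -5) = -5
  delta.gen = add(-5, -5) = -10
  driver.gen = max2(14, -5) = 14
  graph.gen = max2(14, 14) = 14
  layout.gen = max2(-10, 14) = 14
  build.gen = neg(14) = -14
  assets.gen = min2(-14, 5) = -14

Propagation after the edit:
  probe.gen: runs — omega.txt -5->0; result -6.
  codegen.gen: runs — omega.txt -5->0; probe.gen -11->-6; result -6.
  stats.gen: runs — probe.gen -11->-6; omega.txt -5->0; result -6.
  router.gen: runs — stats.gen -11->-6; result 0.
  trace.gen: runs — router.gen 5->0; result 0.
  lexer.gen: runs — trace.gen 30->0; omega.txt -5->0; result 0.
  sync.gen: runs — probe.gen -11->-6; lexer.gen -5->0; result 0.
  filter.gen: runs — sync.gen -5->0; sync.gen -5->0; result 0.
  opt.gen: runs — filter.gen 25->0; codegen.gen -11->-6; result -6.
  west.gen: runs — opt.gen -11->-6; result -6 (same value as before).
  config.gen: runs — filter.gen 25->0; result -6.
  tables.gen: runs — opt.gen -11->-6; result 0.
  parser.gen: runs — tables.gen -5->0; config.gen 19->-6; result -6.
  schema.gen: runs — tables.gen -5->0; result 0.
  delta.gen: runs — schema.gen -5->0; schema.gen -5->0; result 0.
  driver.gen: runs — parser.gen 14->-6; schema.gen -5->0; result 0.
  graph.gen: runs — parser.gen 14->-6; driver.gen 14->0; result 0.
  layout.gen: runs — delta.gen -10->0; graph.gen 14->0; result 0.
  build.gen: runs — layout.gen 14->0; result 0.
  assets.gen: runs — build.gen -14->0; router.gen 5->0; result 0.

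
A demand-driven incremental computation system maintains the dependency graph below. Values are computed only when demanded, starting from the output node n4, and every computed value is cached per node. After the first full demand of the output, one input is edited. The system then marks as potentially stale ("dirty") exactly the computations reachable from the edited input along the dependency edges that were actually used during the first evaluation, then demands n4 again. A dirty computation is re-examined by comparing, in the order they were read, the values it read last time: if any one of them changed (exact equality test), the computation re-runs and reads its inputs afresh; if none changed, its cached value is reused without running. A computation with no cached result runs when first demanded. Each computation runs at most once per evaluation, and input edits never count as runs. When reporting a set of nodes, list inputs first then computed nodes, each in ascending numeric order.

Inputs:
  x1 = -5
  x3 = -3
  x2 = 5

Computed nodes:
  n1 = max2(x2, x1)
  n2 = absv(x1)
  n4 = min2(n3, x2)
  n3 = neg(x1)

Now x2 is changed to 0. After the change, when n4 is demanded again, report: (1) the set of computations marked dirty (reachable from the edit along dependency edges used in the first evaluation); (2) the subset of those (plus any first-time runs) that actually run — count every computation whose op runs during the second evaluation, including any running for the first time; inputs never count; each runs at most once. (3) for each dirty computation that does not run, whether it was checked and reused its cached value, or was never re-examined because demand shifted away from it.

Marked dirty: n4.
Computations that run: n4 — 1 in total.
Every dirty computation ran.

First evaluation (everything demanded from the output):
  n3 = neg(-5) = 5
  n4 = min2(5, 5) = 5

Propagation after the edit:
  n4: runs — x2 5->0; result 0.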